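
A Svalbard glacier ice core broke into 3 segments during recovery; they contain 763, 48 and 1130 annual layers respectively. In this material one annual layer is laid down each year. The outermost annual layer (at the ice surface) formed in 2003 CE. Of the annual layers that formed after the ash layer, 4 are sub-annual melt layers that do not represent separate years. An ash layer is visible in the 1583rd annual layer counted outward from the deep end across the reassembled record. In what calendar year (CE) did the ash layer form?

Total annual layers = 763 + 48 + 1130 = 1941.
1941 − 1583 = 358 annual layers lie beyond the ash layer toward the ice surface.
358 − 4 false = 354 true annual layers after the ash layer.
2003 − 354 = 1649 CE.

1649 CE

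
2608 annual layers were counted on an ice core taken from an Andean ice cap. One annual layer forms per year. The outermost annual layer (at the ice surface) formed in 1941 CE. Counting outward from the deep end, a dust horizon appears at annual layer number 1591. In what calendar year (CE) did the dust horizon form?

2608 − 1591 = 1017 annual layers lie beyond the dust horizon toward the ice surface.
The annual layer at the ice surface is 1941 CE, so the dust horizon dates to 1941 − 1017 = 924 CE.

924 CE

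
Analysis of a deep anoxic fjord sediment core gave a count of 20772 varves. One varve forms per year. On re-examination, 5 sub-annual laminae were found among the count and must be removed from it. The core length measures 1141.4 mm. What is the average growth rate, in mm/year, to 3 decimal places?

True varve count = 20772 − 5 = 20767.
Mean rate = 1141.4 mm / 20767 years ≈ 0.055 mm/year.

0.055 mm/year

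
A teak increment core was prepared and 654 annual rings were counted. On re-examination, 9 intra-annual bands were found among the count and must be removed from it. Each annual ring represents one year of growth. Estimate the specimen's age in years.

Correcting the raw count gives 654 − 9 = 645 true annual rings.
With a one-to-one annual ring periodicity this is 645 years.

645 years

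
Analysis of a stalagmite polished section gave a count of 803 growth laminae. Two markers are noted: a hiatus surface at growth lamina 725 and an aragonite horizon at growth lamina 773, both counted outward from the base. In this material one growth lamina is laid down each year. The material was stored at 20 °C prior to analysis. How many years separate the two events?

48 years

The two markers are separated by 773 − 725 = 48 growth laminae.
At one growth lamina per year, 48 years elapsed between them.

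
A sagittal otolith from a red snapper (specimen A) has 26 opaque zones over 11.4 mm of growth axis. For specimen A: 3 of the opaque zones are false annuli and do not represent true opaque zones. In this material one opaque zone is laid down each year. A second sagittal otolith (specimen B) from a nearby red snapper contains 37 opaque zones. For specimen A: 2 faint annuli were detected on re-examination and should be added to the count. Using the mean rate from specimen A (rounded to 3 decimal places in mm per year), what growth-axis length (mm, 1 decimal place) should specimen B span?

Specimen A: adjusted count: 26 − 3 + 2 = 25 opaque zones.
A: Extension rate ≈ 11.4 / 25 = 0.456 mm/yr.
For B, 0.456 mm/year × 37 years = 16.9 mm.

16.9 mm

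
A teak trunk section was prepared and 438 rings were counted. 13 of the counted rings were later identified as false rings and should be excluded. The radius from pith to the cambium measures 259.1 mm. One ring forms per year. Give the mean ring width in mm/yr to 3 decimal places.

Correcting the raw count gives 438 − 13 = 425 true rings.
Mean rate = 259.1 mm / 425 years ≈ 0.610 mm/yr.

0.610 mm/yr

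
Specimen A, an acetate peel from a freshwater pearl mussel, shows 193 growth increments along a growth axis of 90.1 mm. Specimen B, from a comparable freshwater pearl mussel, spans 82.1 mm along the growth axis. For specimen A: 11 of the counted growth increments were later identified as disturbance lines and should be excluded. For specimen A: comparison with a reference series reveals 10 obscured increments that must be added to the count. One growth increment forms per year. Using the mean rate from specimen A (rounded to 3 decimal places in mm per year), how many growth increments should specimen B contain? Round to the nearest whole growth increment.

175 growth increments

Specimen A: true growth increment count = 193 − 11 + 10 = 192.
A: Mean rate = 90.1 mm / 192 years ≈ 0.469 mm per year.
Specimen B: 82.1 mm / 0.469 mm per year = 175.05 years ≈ 175 growth increments.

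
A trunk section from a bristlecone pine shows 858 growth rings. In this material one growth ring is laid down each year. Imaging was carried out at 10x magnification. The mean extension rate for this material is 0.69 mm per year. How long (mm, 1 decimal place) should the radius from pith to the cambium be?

592.0 mm

The record spans 858 years at 0.69 mm per year.
858 years at 0.69 mm/year gives 0.69 × 858 = 592.0 mm.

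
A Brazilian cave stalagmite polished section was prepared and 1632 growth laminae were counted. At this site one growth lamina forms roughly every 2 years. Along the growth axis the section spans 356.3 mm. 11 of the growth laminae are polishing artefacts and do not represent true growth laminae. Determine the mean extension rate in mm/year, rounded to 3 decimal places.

After corrections the count is 1632 − 11 = 1621 growth laminae.
1621 growth laminae at 2 years each span 1621 × 2 = 3242 years.
356.3 mm over 3242 years gives 356.3 / 3242 ≈ 0.110 mm/year.

0.110 mm/year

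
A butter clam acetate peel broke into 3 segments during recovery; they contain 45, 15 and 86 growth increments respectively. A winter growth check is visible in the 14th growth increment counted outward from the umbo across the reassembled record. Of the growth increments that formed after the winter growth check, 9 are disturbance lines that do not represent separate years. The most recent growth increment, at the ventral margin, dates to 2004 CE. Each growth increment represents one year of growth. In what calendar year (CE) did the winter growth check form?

1881 CE

Total growth increments = 45 + 15 + 86 = 146.
The winter growth check sits at growth increment 14 from the umbo, so 146 − 14 = 132 growth increments formed after it.
Removing the 9 false growth increments leaves 132 − 9 = 123 true growth increments beyond the winter growth check.
2004 − 123 = 1881 CE.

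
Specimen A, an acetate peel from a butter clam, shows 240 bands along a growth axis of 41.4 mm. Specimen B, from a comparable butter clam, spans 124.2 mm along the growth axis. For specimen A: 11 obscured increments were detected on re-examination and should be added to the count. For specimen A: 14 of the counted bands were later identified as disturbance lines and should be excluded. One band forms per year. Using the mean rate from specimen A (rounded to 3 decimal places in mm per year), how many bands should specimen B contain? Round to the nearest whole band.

710 bands

Specimen A: correcting the raw count gives 240 − 14 + 11 = 237 true bands.
A: Mean rate = 41.4 mm / 237 years ≈ 0.175 mm/yr.
B spans 124.2 / 0.175 = 709.71 years ≈ 710 bands.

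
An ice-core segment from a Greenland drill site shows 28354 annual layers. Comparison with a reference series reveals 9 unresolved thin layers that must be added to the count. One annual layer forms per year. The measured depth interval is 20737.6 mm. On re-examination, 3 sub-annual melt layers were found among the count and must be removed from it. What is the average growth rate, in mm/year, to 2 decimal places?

After corrections the count is 28354 − 3 + 9 = 28360 annual layers.
Extension rate ≈ 20737.6 / 28360 = 0.73 mm/year.

0.73 mm/year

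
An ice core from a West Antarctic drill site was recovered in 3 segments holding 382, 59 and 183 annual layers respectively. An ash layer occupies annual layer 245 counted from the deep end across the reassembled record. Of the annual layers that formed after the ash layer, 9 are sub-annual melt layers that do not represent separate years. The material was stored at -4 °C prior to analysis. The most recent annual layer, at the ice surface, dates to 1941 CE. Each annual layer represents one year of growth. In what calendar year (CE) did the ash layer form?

1571 CE

Total annual layers = 382 + 59 + 183 = 624.
The ash layer sits at annual layer 245 from the deep end, so 624 − 245 = 379 annual layers formed after it.
379 − 9 false = 370 true annual layers after the ash layer.
Counting back 370 years from 1941 CE places the ash layer in 1941 − 370 = 1571 CE.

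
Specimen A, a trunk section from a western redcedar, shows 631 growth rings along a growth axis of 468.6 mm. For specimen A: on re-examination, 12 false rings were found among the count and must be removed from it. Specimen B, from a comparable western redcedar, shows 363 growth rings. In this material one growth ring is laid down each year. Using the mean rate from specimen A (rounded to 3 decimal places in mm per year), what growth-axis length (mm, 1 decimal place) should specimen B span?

Specimen A: after corrections the count is 631 − 12 = 619 growth rings.
A: Extension rate ≈ 468.6 / 619 = 0.757 mm/year.
B's length ≈ 0.757 × 363 = 274.8 mm.

274.8 mm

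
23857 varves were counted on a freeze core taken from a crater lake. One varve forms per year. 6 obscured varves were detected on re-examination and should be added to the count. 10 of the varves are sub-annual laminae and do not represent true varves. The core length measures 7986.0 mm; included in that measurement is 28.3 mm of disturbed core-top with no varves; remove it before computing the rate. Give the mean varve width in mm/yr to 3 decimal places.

Correcting the raw count gives 23857 − 10 + 6 = 23853 true varves.
Removing the 28.3 mm offcut leaves 7986.0 − 28.3 = 7957.7 mm.
Extension rate ≈ 7957.7 / 23853 = 0.334 mm/yr.

0.334 mm/yr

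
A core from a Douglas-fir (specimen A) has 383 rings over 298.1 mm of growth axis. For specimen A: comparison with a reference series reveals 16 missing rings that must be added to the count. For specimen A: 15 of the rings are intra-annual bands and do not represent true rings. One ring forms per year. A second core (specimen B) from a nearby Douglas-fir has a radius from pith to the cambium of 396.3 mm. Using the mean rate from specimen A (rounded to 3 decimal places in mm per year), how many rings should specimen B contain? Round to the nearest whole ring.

511 rings

Specimen A: adjusted count: 383 − 15 + 16 = 384 rings.
A: Extension rate ≈ 298.1 / 384 = 0.776 mm/yr.
Specimen B: 396.3 mm / 0.776 mm per year = 510.70 years ≈ 511 rings.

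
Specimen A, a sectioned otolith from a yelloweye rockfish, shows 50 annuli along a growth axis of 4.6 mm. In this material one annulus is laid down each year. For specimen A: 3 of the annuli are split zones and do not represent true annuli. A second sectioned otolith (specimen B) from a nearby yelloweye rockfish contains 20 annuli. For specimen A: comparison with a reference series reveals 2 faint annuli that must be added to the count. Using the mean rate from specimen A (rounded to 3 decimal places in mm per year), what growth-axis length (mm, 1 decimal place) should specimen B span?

Specimen A: after corrections the count is 50 − 3 + 2 = 49 annuli.
A: 4.6 mm over 49 years gives 4.6 / 49 ≈ 0.094 mm per year.
For B, 0.094 mm/year × 20 years = 1.9 mm.

1.9 mm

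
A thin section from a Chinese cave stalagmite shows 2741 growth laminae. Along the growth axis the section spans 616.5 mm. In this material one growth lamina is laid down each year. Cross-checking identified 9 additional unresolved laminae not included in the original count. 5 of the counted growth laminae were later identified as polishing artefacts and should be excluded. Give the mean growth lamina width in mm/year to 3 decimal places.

0.225 mm/year

Correcting the raw count gives 2741 − 5 + 9 = 2745 true growth laminae.
Extension rate ≈ 616.5 / 2745 = 0.225 mm/year.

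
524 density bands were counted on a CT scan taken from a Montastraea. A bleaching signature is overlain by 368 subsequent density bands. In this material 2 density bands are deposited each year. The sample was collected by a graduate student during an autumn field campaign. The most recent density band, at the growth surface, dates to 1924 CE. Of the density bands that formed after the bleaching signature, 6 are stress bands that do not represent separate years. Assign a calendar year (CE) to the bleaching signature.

368 density bands formed after the bleaching signature.
Removing the 6 false density bands leaves 368 − 6 = 362 true density bands beyond the bleaching signature.
Dividing by 2 density bands per year: 362 / 2 = 181 years.
The density band at the growth surface is 1924 CE, so the bleaching signature dates to 1924 − 181 = 1743 CE.

1743 CE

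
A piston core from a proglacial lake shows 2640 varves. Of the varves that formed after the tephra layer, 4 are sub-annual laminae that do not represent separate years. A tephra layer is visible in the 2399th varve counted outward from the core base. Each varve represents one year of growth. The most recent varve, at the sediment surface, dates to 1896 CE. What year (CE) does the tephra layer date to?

The tephra layer sits at varve 2399 from the core base, so 2640 − 2399 = 241 varves formed after it.
Removing the 4 false varves leaves 241 − 4 = 237 true varves beyond the tephra layer.
Counting back 237 years from 1896 CE places the tephra layer in 1896 − 237 = 1659 CE.

1659 CE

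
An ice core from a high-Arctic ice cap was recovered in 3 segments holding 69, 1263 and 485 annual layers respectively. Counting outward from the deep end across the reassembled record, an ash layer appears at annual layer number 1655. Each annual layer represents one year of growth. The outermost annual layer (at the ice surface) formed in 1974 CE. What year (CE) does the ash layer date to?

Total annual layers = 69 + 1263 + 485 = 1817.
The ash layer sits at annual layer 1655 from the deep end, so 1817 − 1655 = 162 annual layers formed after it.
The annual layer at the ice surface is 1974 CE, so the ash layer dates to 1974 − 162 = 1812 CE.

1812 CE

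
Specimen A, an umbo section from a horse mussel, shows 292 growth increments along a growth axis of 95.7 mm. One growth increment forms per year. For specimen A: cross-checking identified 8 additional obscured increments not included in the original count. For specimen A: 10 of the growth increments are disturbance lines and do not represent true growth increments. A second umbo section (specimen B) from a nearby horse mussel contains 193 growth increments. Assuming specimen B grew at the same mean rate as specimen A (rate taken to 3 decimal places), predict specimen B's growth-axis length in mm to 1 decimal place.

Specimen A: after corrections the count is 292 − 10 + 8 = 290 growth increments.
A: 95.7 mm over 290 years gives 95.7 / 290 ≈ 0.330 mm/yr.
B's length ≈ 0.330 × 193 = 63.7 mm.

63.7 mm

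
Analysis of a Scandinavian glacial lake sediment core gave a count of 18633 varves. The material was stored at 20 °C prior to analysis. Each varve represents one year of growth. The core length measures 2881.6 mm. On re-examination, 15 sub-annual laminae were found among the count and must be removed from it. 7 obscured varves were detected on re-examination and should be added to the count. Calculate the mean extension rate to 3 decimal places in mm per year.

0.155 mm per year

Correcting the raw count gives 18633 − 15 + 7 = 18625 true varves.
2881.6 mm over 18625 years gives 2881.6 / 18625 ≈ 0.155 mm per year.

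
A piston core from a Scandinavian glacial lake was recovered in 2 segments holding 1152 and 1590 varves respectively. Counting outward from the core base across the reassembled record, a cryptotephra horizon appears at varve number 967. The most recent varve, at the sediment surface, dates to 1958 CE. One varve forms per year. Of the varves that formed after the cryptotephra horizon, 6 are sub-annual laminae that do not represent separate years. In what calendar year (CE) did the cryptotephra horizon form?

189 CE

Total varves = 1152 + 1590 = 2742.
Between varve 967 and the sediment surface there are 2742 − 967 = 1775 varves.
1775 − 6 false = 1769 true varves after the cryptotephra horizon.
Counting back 1769 years from 1958 CE places the cryptotephra horizon in 1958 − 1769 = 189 CE.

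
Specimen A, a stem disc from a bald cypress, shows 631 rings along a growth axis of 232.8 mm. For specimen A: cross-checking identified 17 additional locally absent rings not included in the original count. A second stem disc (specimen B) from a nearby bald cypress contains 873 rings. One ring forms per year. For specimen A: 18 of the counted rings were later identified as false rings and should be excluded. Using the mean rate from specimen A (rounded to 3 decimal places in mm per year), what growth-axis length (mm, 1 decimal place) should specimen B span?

323.0 mm

Specimen A: after corrections the count is 631 − 18 + 17 = 630 rings.
A: 232.8 mm over 630 years gives 232.8 / 630 ≈ 0.370 mm per year.
B's length ≈ 0.370 × 873 = 323.0 mm.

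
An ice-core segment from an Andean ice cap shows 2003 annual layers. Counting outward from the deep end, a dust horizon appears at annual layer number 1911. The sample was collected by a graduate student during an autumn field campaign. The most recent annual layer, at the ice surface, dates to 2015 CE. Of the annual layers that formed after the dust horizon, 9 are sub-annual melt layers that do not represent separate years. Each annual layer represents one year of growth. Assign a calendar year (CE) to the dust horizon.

2003 − 1911 = 92 annual layers lie beyond the dust horizon toward the ice surface.
Removing the 9 false annual layers leaves 92 − 9 = 83 true annual layers beyond the dust horizon.
The annual layer at the ice surface is 2015 CE, so the dust horizon dates to 2015 − 83 = 1932 CE.

1932 CE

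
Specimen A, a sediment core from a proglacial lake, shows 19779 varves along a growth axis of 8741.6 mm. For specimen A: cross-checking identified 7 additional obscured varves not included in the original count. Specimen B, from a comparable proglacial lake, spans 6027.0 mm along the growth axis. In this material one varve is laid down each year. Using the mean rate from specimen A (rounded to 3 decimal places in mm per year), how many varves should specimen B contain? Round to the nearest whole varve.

13636 varves

Specimen A: after corrections the count is 19779 + 7 = 19786 varves.
A: Extension rate ≈ 8741.6 / 19786 = 0.442 mm/yr.
For B, 6027.0 / 0.442 = 13635.75 years ≈ 13636 varves.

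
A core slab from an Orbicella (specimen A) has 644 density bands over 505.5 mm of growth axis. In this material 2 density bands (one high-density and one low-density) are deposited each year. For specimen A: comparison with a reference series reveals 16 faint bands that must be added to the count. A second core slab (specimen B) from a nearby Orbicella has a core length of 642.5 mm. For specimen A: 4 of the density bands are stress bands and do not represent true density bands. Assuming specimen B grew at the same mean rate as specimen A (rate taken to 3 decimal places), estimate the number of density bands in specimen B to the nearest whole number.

834 density bands

Specimen A: correcting the raw count gives 644 − 4 + 16 = 656 true density bands.
Specimen A: dividing by 2 density bands per year: 656 / 2 = 328 years.
A: 505.5 mm over 328 years gives 505.5 / 328 ≈ 1.541 mm/yr.
For B, 642.5 / 1.541 = 416.94 years; at 2 density bands per year that is 416.94 × 2 ≈ 834 density bands.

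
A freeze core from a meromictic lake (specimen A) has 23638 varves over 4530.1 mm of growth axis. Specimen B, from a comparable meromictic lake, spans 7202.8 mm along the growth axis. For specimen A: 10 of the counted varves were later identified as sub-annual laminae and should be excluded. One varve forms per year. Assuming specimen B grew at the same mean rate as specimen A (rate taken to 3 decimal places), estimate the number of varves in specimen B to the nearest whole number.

Specimen A: adjusted count: 23638 − 10 = 23628 varves.
A: Mean rate = 4530.1 mm / 23628 years ≈ 0.192 mm/yr.
Specimen B: 7202.8 mm / 0.192 mm per year = 37514.58 years ≈ 37515 varves.

37515 varves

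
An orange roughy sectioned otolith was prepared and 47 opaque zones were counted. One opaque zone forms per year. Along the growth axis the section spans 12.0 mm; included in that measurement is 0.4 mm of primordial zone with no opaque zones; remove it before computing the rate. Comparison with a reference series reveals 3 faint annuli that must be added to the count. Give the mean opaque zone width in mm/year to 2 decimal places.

After corrections the count is 47 + 3 = 50 opaque zones.
Removing the 0.4 mm offcut leaves 12.0 − 0.4 = 11.6 mm.
Extension rate ≈ 11.6 / 50 = 0.23 mm/year.

0.23 mm/year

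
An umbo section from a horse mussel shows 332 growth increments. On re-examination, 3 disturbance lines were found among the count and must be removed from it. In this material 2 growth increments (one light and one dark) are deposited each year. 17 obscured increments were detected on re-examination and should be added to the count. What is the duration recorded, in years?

173 years

True growth increment count = 332 − 3 + 17 = 346.
Dividing by 2 growth increments per year: 346 / 2 = 173 years.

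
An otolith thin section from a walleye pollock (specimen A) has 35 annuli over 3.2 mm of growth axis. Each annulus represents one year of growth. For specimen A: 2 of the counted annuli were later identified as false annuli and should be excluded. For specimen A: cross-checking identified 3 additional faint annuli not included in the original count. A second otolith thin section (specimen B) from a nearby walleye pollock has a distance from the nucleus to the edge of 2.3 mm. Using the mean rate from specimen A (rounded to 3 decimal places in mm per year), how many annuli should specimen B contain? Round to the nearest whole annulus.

Specimen A: true annulus count = 35 − 2 + 3 = 36.
A: Mean rate = 3.2 mm / 36 years ≈ 0.089 mm/yr.
Specimen B: 2.3 mm / 0.089 mm per year = 25.84 years ≈ 26 annuli.

26 annuli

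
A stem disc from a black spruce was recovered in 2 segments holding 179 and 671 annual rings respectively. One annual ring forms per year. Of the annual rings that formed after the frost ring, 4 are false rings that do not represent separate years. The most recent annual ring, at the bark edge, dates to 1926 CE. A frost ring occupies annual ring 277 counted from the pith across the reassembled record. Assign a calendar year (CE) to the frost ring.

Total annual rings = 179 + 671 = 850.
Between annual ring 277 and the bark edge there are 850 − 277 = 573 annual rings.
573 − 4 false = 569 true annual rings after the frost ring.
Counting back 569 years from 1926 CE places the frost ring in 1926 − 569 = 1357 CE.

1357 CE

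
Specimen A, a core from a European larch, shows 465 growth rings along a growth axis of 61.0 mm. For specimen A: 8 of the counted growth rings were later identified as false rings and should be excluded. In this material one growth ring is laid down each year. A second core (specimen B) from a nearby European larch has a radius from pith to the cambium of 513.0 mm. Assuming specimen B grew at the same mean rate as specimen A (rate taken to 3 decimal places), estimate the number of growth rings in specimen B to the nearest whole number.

3857 growth rings

Specimen A: correcting the raw count gives 465 − 8 = 457 true growth rings.
A: Mean rate = 61.0 mm / 457 years ≈ 0.133 mm/year.
B spans 513.0 / 0.133 = 3857.14 years ≈ 3857 growth rings.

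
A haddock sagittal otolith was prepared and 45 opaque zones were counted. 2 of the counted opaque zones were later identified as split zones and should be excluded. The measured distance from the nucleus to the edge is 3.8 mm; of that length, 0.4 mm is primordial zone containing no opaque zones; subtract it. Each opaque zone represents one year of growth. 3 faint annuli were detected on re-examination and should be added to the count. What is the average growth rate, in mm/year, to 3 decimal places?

0.074 mm/year

Adjusted count: 45 − 2 + 3 = 46 opaque zones.
Removing the 0.4 mm offcut leaves 3.8 − 0.4 = 3.4 mm.
Mean rate = 3.4 mm / 46 years ≈ 0.074 mm/year.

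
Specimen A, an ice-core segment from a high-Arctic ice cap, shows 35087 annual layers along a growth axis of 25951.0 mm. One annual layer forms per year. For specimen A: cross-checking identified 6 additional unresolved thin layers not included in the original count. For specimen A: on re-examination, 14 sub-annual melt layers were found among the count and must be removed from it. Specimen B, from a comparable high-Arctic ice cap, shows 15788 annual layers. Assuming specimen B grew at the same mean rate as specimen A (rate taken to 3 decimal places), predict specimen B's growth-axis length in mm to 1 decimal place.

11683.1 mm

Specimen A: adjusted count: 35087 − 14 + 6 = 35079 annual layers.
A: Mean rate = 25951.0 mm / 35079 years ≈ 0.740 mm/yr.
Length of B = 0.740 × 15788 = 11683.1 mm.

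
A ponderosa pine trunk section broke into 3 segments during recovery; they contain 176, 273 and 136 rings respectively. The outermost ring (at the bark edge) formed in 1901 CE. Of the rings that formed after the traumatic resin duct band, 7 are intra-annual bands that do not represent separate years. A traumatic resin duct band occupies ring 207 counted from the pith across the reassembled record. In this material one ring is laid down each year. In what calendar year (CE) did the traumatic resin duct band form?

Total rings = 176 + 273 + 136 = 585.
Between ring 207 and the bark edge there are 585 − 207 = 378 rings.
378 − 7 false = 371 true rings after the traumatic resin duct band.
Counting back 371 years from 1901 CE places the traumatic resin duct band in 1901 − 371 = 1530 CE.

1530 CE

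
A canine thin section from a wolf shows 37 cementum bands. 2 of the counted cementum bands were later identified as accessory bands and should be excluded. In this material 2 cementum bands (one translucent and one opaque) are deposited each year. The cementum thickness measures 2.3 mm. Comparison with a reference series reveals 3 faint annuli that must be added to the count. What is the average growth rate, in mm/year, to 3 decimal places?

After corrections the count is 37 − 2 + 3 = 38 cementum bands.
With 2 cementum bands per year, 38 / 2 = 19 years.
2.3 mm over 19 years gives 2.3 / 19 ≈ 0.121 mm/year.

0.121 mm/year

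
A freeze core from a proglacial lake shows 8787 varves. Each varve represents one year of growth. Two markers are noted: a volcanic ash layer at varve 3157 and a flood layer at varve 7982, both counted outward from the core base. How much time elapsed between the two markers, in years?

4825 years

Separation: 7982 − 3157 = 4825 varves.
One varve per year makes the interval 4825 years.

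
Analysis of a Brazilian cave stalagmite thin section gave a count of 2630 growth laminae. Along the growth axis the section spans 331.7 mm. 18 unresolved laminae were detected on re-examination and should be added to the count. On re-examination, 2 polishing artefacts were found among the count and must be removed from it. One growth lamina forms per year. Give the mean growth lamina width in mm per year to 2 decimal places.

0.13 mm per year

After corrections the count is 2630 − 2 + 18 = 2646 growth laminae.
Mean rate = 331.7 mm / 2646 years ≈ 0.13 mm per year.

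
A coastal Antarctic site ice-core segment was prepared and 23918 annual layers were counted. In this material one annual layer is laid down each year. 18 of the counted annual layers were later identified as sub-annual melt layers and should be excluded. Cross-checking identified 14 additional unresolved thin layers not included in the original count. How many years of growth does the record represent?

Correcting the raw count gives 23918 − 18 + 14 = 23914 true annual layers.
One annual layer per year makes the duration 23914 years.

23914 years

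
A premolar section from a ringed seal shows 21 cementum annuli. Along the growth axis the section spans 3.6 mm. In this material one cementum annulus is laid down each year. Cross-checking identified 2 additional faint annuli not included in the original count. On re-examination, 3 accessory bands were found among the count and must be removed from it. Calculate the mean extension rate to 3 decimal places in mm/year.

0.180 mm/year

After corrections the count is 21 − 3 + 2 = 20 cementum annuli.
Mean rate = 3.6 mm / 20 years ≈ 0.180 mm/year.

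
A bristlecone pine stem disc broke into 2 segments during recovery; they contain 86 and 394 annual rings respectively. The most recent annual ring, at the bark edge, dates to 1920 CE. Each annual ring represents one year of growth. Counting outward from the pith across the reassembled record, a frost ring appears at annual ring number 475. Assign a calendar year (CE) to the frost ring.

Total annual rings = 86 + 394 = 480.
The frost ring sits at annual ring 475 from the pith, so 480 − 475 = 5 annual rings formed after it.
1920 − 5 = 1915 CE.

1915 CE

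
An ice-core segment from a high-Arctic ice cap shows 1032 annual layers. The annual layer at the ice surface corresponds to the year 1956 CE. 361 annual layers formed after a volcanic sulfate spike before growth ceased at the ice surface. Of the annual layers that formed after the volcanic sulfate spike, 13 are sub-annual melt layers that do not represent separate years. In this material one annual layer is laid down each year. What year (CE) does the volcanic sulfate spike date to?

There are 361 annual layers younger than the volcanic sulfate spike.
361 − 13 false = 348 true annual layers after the volcanic sulfate spike.
1956 − 348 = 1608 CE.

1608 CE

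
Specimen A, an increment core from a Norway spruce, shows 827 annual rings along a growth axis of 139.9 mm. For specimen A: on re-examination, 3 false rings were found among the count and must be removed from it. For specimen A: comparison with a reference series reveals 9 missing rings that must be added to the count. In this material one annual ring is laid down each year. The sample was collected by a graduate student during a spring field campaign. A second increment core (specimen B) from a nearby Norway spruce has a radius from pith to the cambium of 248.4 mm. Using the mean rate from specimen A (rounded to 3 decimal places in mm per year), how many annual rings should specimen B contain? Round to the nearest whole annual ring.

1479 annual rings

Specimen A: true annual ring count = 827 − 3 + 9 = 833.
A: Extension rate ≈ 139.9 / 833 = 0.168 mm per year.
B spans 248.4 / 0.168 = 1478.57 years ≈ 1479 annual rings.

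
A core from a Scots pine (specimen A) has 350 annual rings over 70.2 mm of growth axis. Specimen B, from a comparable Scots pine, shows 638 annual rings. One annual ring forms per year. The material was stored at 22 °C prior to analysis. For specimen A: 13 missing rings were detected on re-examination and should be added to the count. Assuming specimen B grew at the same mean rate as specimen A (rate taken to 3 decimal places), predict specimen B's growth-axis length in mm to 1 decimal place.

Specimen A: correcting the raw count gives 350 + 13 = 363 true annual rings.
A: 70.2 mm over 363 years gives 70.2 / 363 ≈ 0.193 mm/yr.
B's length ≈ 0.193 × 638 = 123.1 mm.

123.1 mm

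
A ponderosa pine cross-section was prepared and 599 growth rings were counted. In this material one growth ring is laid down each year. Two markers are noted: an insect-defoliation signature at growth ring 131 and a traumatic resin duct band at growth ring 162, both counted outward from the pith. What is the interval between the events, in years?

31 years

162 − 131 = 31 growth rings lie between the two events.
That is 31 years at one growth ring per year.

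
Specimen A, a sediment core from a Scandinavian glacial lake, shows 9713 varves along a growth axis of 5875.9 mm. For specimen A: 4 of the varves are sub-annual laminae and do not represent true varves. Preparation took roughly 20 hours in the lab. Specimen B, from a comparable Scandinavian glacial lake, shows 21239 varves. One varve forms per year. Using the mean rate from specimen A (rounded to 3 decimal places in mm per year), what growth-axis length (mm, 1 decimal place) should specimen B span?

12849.6 mm

Specimen A: correcting the raw count gives 9713 − 4 = 9709 true varves.
A: 5875.9 mm over 9709 years gives 5875.9 / 9709 ≈ 0.605 mm/year.
For B, 0.605 mm/year × 21239 years = 12849.6 mm.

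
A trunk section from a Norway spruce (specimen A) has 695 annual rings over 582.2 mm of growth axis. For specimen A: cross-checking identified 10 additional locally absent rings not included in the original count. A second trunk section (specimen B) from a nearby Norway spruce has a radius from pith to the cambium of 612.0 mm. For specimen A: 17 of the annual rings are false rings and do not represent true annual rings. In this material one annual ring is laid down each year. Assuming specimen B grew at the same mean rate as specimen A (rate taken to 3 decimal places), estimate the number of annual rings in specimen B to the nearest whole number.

723 annual rings

Specimen A: true annual ring count = 695 − 17 + 10 = 688.
A: Extension rate ≈ 582.2 / 688 = 0.846 mm/yr.
For B, 612.0 / 0.846 = 723.40 years ≈ 723 annual rings.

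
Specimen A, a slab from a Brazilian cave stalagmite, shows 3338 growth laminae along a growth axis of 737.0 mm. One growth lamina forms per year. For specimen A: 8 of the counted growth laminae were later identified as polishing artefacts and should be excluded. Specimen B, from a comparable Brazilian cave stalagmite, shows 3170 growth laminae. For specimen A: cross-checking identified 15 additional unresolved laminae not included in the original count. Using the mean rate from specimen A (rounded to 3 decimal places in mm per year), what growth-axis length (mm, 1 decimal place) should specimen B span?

Specimen A: adjusted count: 3338 − 8 + 15 = 3345 growth laminae.
A: Extension rate ≈ 737.0 / 3345 = 0.220 mm/year.
Length of B = 0.220 × 3170 = 697.4 mm.

697.4 mm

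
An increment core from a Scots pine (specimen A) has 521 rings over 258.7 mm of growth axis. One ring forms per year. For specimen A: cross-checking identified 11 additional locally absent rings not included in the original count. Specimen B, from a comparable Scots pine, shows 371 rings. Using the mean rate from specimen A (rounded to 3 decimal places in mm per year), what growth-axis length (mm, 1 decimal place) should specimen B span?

Specimen A: true ring count = 521 + 11 = 532.
A: Extension rate ≈ 258.7 / 532 = 0.486 mm/yr.
B's length ≈ 0.486 × 371 = 180.3 mm.

180.3 mm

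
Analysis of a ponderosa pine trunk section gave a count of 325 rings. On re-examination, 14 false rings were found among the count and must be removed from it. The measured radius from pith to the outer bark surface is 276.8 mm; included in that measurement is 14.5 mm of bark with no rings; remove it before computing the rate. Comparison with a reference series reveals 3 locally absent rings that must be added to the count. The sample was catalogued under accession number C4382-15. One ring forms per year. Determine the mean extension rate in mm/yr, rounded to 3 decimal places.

0.835 mm/yr

True ring count = 325 − 14 + 3 = 314.
The growth record spans 276.8 − 14.5 = 262.3 mm.
262.3 mm over 314 years gives 262.3 / 314 ≈ 0.835 mm/yr.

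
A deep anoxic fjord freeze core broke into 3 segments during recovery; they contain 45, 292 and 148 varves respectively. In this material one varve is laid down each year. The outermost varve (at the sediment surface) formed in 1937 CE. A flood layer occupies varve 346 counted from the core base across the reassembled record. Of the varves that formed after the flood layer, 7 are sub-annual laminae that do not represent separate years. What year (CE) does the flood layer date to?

1805 CE

Total varves = 45 + 292 + 148 = 485.
Between varve 346 and the sediment surface there are 485 − 346 = 139 varves.
Removing the 7 false varves leaves 139 − 7 = 132 true varves beyond the flood layer.
1937 − 132 = 1805 CE.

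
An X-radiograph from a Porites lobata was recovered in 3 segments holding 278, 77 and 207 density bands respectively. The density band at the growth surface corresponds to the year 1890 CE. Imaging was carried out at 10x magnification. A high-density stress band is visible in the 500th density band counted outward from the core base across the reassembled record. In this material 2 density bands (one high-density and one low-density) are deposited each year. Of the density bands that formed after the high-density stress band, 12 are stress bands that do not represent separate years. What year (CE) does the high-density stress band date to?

Total density bands = 278 + 77 + 207 = 562.
562 − 500 = 62 density bands lie beyond the high-density stress band toward the growth surface.
62 − 12 false = 50 true density bands after the high-density stress band.
Dividing by 2 density bands per year: 50 / 2 = 25 years.
The density band at the growth surface is 1890 CE, so the high-density stress band dates to 1890 − 25 = 1865 CE.

1865 CE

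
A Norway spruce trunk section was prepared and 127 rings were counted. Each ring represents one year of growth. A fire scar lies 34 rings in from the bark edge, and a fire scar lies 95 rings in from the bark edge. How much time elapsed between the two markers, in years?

95 − 34 = 61 rings lie between the two events.
One ring per year makes the interval 61 years.

61 yr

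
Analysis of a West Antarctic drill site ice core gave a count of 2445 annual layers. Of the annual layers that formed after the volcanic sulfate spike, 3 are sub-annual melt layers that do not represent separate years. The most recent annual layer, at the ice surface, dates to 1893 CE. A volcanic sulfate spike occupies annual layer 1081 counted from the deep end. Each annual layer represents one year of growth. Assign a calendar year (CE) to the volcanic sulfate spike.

532 CE

The volcanic sulfate spike sits at annual layer 1081 from the deep end, so 2445 − 1081 = 1364 annual layers formed after it.
Excluding 3 false annual layers: 1364 − 3 = 1361.
Counting back 1361 years from 1893 CE places the volcanic sulfate spike in 1893 − 1361 = 532 CE.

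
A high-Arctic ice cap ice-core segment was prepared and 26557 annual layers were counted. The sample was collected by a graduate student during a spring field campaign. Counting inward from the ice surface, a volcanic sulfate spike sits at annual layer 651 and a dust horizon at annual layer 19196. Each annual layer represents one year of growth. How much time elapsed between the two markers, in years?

18545 yr

The two markers are separated by 19196 − 651 = 18545 annual layers.
One annual layer per year makes the interval 18545 years.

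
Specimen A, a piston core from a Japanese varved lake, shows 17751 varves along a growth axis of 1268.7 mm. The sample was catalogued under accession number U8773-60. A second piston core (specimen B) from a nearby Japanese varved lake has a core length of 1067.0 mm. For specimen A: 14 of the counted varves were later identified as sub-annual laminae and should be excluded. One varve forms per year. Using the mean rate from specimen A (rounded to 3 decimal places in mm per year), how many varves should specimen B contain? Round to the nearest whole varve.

Specimen A: correcting the raw count gives 17751 − 14 = 17737 true varves.
A: Extension rate ≈ 1268.7 / 17737 = 0.072 mm/year.
B spans 1067.0 / 0.072 = 14819.44 years ≈ 14819 varves.

14819 varves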